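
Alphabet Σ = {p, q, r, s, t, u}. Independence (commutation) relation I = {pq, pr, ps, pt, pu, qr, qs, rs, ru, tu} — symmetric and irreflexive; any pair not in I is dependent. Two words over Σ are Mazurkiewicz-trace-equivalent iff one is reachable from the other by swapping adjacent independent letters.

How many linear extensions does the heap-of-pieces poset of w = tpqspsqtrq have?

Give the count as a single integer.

540

0(t) covers ∅
1(p) covers ∅
2(q) covers 0:t
3(s) covers 0:t
4(p) covers 1:p
5(s) covers 3:s
6(q) covers 2:q
7(t) covers 5:s, 6:q
8(r) covers 7:t
9(q) covers 7:t
floor of heap: 0:t, 1:p
completions by unplaced set U, small U first (add the entries for U minus each lowest piece of U):
  |U|=1: {4}:1  {8}:1  {9}:1
  |U|=2: {1,4}:1  {4,8}:2  {4,9}:2  {8,9}:2
  |U|=3: {1,4,8}:3  {1,4,9}:3  {4,8,9}:6  {7,8,9}:2
  |U|=4: {1,4,8,9}:12  {4,7,8,9}:8  {5,7,8,9}:2  {6,7,8,9}:2
  |U|=5: {1,4,7,8,9}:20  {2,6,7,8,9}:2  {3,5,7,8,9}:2  {4,5,7,8,9}:10  {4,6,7,8,9}:10  {5,6,7,8,9}:4
  |U|=6: {1,4,5,7,8,9}:30  {1,4,6,7,8,9}:30  {2,4,6,7,8,9}:12  {2,5,6,7,8,9}:6  {3,4,5,7,8,9}:12  {3,5,6,7,8,9}:6  {4,5,6,7,8,9}:24
  |U|=7: {1,2,4,6,7,8,9}:42  {1,3,4,5,7,8,9}:42  {1,4,5,6,7,8,9}:84  {2,3,5,6,7,8,9}:12  {2,4,5,6,7,8,9}:42  {3,4,5,6,7,8,9}:42
  |U|=8: {0,2,3,5,6,7,8,9}:12  {1,2,4,5,6,7,8,9}:168  {1,3,4,5,6,7,8,9}:168  {2,3,4,5,6,7,8,9}:96
  start at 0(t): 432
  start at 1(p): 108
sum over floor = 540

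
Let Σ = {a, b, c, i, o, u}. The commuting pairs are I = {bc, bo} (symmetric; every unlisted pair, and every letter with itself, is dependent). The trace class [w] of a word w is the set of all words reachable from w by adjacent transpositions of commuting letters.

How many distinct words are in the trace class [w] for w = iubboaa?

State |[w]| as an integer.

3

piece 0:i — minimal
piece 1:u rests on {0:i}
piece 2:b rests on {1:u}
piece 3:b rests on {2:b}
piece 4:o rests on {1:u}
piece 5:a rests on {3:b, 4:o}
piece 6:a rests on {5:a}
minimal pieces: {0:i}
ways to finish when only these pieces remain (= sum over removing one remaining piece with nothing left below it):
  1 left: {6}→1
  2 left: {5,6}→1
  3 left: {3,5,6}→1  {4,5,6}→1
  4 left: {2,3,5,6}→1  {3,4,5,6}→2
  5 left: {2,3,4,5,6}→3
  placing 0:i first → 3 extensions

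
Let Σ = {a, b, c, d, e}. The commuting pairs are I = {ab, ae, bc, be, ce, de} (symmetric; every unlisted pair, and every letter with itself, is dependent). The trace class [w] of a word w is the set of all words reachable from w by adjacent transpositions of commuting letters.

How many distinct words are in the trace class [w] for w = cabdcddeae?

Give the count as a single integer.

135

0(c) covers ∅
1(a) covers 0:c
2(b) covers ∅
3(d) covers 1:a, 2:b
4(c) covers 3:d
5(d) covers 4:c
6(d) covers 5:d
7(e) covers ∅
8(a) covers 6:d
9(e) covers 7:e
floor of heap: 0:c, 2:b, 7:e
completions by unplaced set U, small U first (add the entries for U minus each lowest piece of U):
  |U|=1: {8}:1  {9}:1
  |U|=2: {6,8}:1  {7,9}:1  {8,9}:2
  |U|=3: {5,6,8}:1  {6,8,9}:3  {7,8,9}:3
  |U|=4: {4,5,6,8}:1  {5,6,8,9}:4  {6,7,8,9}:6
  |U|=5: {3,4,5,6,8}:1  {4,5,6,8,9}:5  {5,6,7,8,9}:10
  |U|=6: {1,3,4,5,6,8}:1  {2,3,4,5,6,8}:1  {3,4,5,6,8,9}:6  {4,5,6,7,8,9}:15
  |U|=7: {0,1,3,4,5,6,8}:1  {1,2,3,4,5,6,8}:2  {1,3,4,5,6,8,9}:7  {2,3,4,5,6,8,9}:7  {3,4,5,6,7,8,9}:21
  |U|=8: {0,1,2,3,4,5,6,8}:3  {0,1,3,4,5,6,8,9}:8  {1,2,3,4,5,6,8,9}:16  {1,3,4,5,6,7,8,9}:28  {2,3,4,5,6,7,8,9}:28
  start at 0(c): 72
  start at 2(b): 36
  start at 7(e): 27
sum over floor = 135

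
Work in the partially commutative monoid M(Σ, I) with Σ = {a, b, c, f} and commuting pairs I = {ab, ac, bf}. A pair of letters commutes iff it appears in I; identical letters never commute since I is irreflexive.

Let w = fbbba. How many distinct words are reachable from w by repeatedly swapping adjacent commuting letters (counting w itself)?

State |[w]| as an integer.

0(f) covers ∅
1(b) covers ∅
2(b) covers 1:b
3(b) covers 2:b
4(a) covers 0:f
floor of heap: 0:f, 1:b
completions by unplaced set U, small U first (add the entries for U minus each lowest piece of U):
  |U|=1: {3}:1  {4}:1
  |U|=2: {0,4}:1  {2,3}:1  {3,4}:2
  |U|=3: {0,3,4}:3  {1,2,3}:1  {2,3,4}:3
  start at 0(f): 4
  start at 1(b): 6
sum over floor = 10

10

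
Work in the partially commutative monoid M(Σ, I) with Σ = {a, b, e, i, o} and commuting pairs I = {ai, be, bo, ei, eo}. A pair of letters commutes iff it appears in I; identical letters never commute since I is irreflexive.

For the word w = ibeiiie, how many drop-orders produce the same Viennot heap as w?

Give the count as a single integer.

21

#0=i has no predecessor
#1=b depends on [0:i]
#2=e has no predecessor
#3=i depends on [1:b]
#4=i depends on [3:i]
#5=i depends on [4:i]
#6=e depends on [2:e]
sources: [0:i, 2:e]
N(rest) = Σ N(rest − s) over sources s of rest; N(one piece) = 1:
  size 1 → [5]=1  [6]=1
  size 2 → [2,6]=1  [4,5]=1  [5,6]=2
  size 3 → [2,5,6]=3  [3,4,5]=1  [4,5,6]=3
  size 4 → [1,3,4,5]=1  [2,4,5,6]=6  [3,4,5,6]=4
  size 5 → [0,1,3,4,5]=1  [1,3,4,5,6]=5  [2,3,4,5,6]=10
  first=0(i) contributes 15
  first=2(e) contributes 6
|[w]| = 21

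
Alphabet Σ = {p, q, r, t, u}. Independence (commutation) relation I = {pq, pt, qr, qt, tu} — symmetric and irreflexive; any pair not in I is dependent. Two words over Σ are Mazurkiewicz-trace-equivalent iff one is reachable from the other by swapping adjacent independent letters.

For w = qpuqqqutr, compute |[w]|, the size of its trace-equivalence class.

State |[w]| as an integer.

16

#0=q has no predecessor
#1=p has no predecessor
#2=u depends on [0:q, 1:p]
#3=q depends on [2:u]
#4=q depends on [3:q]
#5=q depends on [4:q]
#6=u depends on [5:q]
#7=t has no predecessor
#8=r depends on [6:u, 7:t]
sources: [0:q, 1:p, 7:t]
N(rest) = Σ N(rest − s) over sources s of rest; N(one piece) = 1:
  size 1 → [8]=1
  size 2 → [6,8]=1  [7,8]=1
  size 3 → [5,6,8]=1  [6,7,8]=2
  size 4 → [4,5,6,8]=1  [5,6,7,8]=3
  size 5 → [3,4,5,6,8]=1  [4,5,6,7,8]=4
  size 6 → [2,3,4,5,6,8]=1  [3,4,5,6,7,8]=5
  size 7 → [0,2,3,4,5,6,8]=1  [1,2,3,4,5,6,8]=1  [2,3,4,5,6,7,8]=6
  first=0(q) contributes 7
  first=1(p) contributes 7
  first=7(t) contributes 2
|[w]| = 16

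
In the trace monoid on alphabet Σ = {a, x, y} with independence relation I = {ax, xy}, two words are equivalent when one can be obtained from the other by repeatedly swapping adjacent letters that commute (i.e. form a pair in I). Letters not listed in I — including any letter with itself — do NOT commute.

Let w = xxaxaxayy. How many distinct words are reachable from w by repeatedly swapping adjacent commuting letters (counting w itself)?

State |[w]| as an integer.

piece 0:x — minimal
piece 1:x rests on {0:x}
piece 2:a — minimal
piece 3:x rests on {1:x}
piece 4:a rests on {2:a}
piece 5:x rests on {3:x}
piece 6:a rests on {4:a}
piece 7:y rests on {6:a}
piece 8:y rests on {7:y}
minimal pieces: {0:x, 2:a}
ways to finish when only these pieces remain (= sum over removing one remaining piece with nothing left below it):
  1 left: {5}→1  {8}→1
  2 left: {3,5}→1  {5,8}→2  {7,8}→1
  3 left: {1,3,5}→1  {3,5,8}→3  {5,7,8}→3  {6,7,8}→1
  4 left: {0,1,3,5}→1  {1,3,5,8}→4  {3,5,7,8}→6  {4,6,7,8}→1  {5,6,7,8}→4
  5 left: {0,1,3,5,8}→5  {1,3,5,7,8}→10  {2,4,6,7,8}→1  {3,5,6,7,8}→10  {4,5,6,7,8}→5
  6 left: {0,1,3,5,7,8}→15  {1,3,5,6,7,8}→20  {2,4,5,6,7,8}→6  {3,4,5,6,7,8}→15
  7 left: {0,1,3,5,6,7,8}→35  {1,3,4,5,6,7,8}→35  {2,3,4,5,6,7,8}→21
  placing 0:x first → 56 extensions
  placing 2:a first → 70 extensions
total linear extensions = 126

126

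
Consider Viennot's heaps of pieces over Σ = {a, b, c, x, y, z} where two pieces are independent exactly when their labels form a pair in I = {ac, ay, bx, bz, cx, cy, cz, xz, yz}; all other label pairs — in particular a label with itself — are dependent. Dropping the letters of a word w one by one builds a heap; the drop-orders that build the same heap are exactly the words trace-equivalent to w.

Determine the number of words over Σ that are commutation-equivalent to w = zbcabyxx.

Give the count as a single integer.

5

0(z) covers ∅
1(b) covers ∅
2(c) covers 1:b
3(a) covers 0:z, 1:b
4(b) covers 2:c, 3:a
5(y) covers 4:b
6(x) covers 5:y
7(x) covers 6:x
floor of heap: 0:z, 1:b
completions by unplaced set U, small U first (add the entries for U minus each lowest piece of U):
  |U|=1: {7}:1
  |U|=2: {6,7}:1
  |U|=3: {5,6,7}:1
  |U|=4: {4,5,6,7}:1
  |U|=5: {2,4,5,6,7}:1  {3,4,5,6,7}:1
  |U|=6: {0,3,4,5,6,7}:1  {2,3,4,5,6,7}:2
  start at 0(z): 2
  start at 1(b): 3
sum over floor = 5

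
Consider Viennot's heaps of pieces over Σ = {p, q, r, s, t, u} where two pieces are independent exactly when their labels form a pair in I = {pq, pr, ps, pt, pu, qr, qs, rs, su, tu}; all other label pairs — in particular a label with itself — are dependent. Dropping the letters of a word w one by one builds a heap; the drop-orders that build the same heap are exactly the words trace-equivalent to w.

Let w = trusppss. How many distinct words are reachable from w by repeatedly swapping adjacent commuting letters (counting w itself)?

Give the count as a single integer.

280

#0=t has no predecessor
#1=r depends on [0:t]
#2=u depends on [1:r]
#3=s depends on [0:t]
#4=p has no predecessor
#5=p depends on [4:p]
#6=s depends on [3:s]
#7=s depends on [6:s]
sources: [0:t, 4:p]
N(rest) = Σ N(rest − s) over sources s of rest; N(one piece) = 1:
  size 1 → [2]=1  [5]=1  [7]=1
  size 2 → [1,2]=1  [2,5]=2  [2,7]=2  [4,5]=1  [5,7]=2  [6,7]=1
  size 3 → [1,2,5]=3  [1,2,7]=3  [2,4,5]=3  [2,5,7]=6  [2,6,7]=3  [3,6,7]=1  [4,5,7]=3  [5,6,7]=3
  size 4 → [1,2,4,5]=6  [1,2,5,7]=12  [1,2,6,7]=6  [2,3,6,7]=4  [2,4,5,7]=12  [2,5,6,7]=12  [3,5,6,7]=4  [4,5,6,7]=6
  size 5 → [1,2,3,6,7]=10  [1,2,4,5,7]=30  [1,2,5,6,7]=30  [2,3,5,6,7]=20  [2,4,5,6,7]=30  [3,4,5,6,7]=10
  size 6 → [0,1,2,3,6,7]=10  [1,2,3,5,6,7]=60  [1,2,4,5,6,7]=90  [2,3,4,5,6,7]=60
  first=0(t) contributes 210
  first=4(p) contributes 70
|[w]| = 280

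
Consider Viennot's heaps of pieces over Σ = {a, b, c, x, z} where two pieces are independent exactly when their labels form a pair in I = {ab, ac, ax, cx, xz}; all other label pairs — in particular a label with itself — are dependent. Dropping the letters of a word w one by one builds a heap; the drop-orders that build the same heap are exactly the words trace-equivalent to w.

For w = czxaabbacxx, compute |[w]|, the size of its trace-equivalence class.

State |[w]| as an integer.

588

drop 0:c onto floor
drop 1:z onto {0:c}
drop 2:x onto floor
drop 3:a onto {1:z}
drop 4:a onto {3:a}
drop 5:b onto {1:z, 2:x}
drop 6:b onto {5:b}
drop 7:a onto {4:a}
drop 8:c onto {6:b}
drop 9:x onto {6:b}
drop 10:x onto {9:x}
ground layer = {0:c, 2:x}
drop-orders for the pieces not yet dropped (sum over which currently-grounded one goes next):
  1 to go: {7} 1  {8} 1  {10} 1
  2 to go: {4,7} 1  {7,8} 2  {7,10} 2  {8,10} 2  {9,10} 1
  3 to go: {3,4,7} 1  {4,7,8} 3  {4,7,10} 3  {7,8,10} 6  {7,9,10} 3  {8,9,10} 3
  4 to go: {3,4,7,8} 4  {3,4,7,10} 4  {4,7,8,10} 12  {4,7,9,10} 6  {6,8,9,10} 3  {7,8,9,10} 12
  5 to go: {3,4,7,8,10} 20  {3,4,7,9,10} 10  {4,7,8,9,10} 30  {5,6,8,9,10} 3  {6,7,8,9,10} 15
  6 to go: {2,5,6,8,9,10} 3  {3,4,7,8,9,10} 60  {4,6,7,8,9,10} 45  {5,6,7,8,9,10} 18
  7 to go: {2,5,6,7,8,9,10} 21  {3,4,6,7,8,9,10} 105  {4,5,6,7,8,9,10} 63
  8 to go: {2,4,5,6,7,8,9,10} 84  {3,4,5,6,7,8,9,10} 168
  9 to go: {1,3,4,5,6,7,8,9,10} 168  {2,3,4,5,6,7,8,9,10} 252
  if 0:c drops first: 420 orders
  if 2:x drops first: 168 orders
heap linearizations: 588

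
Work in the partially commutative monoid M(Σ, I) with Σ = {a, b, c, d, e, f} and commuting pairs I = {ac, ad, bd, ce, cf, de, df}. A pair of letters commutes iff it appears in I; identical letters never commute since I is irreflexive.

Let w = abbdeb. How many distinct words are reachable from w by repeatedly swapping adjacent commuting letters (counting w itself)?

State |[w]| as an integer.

#0=a has no predecessor
#1=b depends on [0:a]
#2=b depends on [1:b]
#3=d has no predecessor
#4=e depends on [2:b]
#5=b depends on [4:e]
sources: [0:a, 3:d]
N(rest) = Σ N(rest − s) over sources s of rest; N(one piece) = 1:
  size 1 → [3]=1  [5]=1
  size 2 → [3,5]=2  [4,5]=1
  size 3 → [2,4,5]=1  [3,4,5]=3
  size 4 → [1,2,4,5]=1  [2,3,4,5]=4
  first=0(a) contributes 5
  first=3(d) contributes 1
|[w]| = 6

6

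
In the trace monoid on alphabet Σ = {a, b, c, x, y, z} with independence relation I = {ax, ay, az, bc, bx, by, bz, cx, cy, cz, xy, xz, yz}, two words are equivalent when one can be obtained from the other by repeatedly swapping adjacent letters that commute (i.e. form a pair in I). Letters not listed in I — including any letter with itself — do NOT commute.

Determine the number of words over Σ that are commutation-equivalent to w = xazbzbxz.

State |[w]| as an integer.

#0=x has no predecessor
#1=a has no predecessor
#2=z has no predecessor
#3=b depends on [1:a]
#4=z depends on [2:z]
#5=b depends on [3:b]
#6=x depends on [0:x]
#7=z depends on [4:z]
sources: [0:x, 1:a, 2:z]
N(rest) = Σ N(rest − s) over sources s of rest; N(one piece) = 1:
  size 1 → [5]=1  [6]=1  [7]=1
  size 2 → [0,6]=1  [3,5]=1  [4,7]=1  [5,6]=2  [5,7]=2  [6,7]=2
  size 3 → [0,5,6]=3  [0,6,7]=3  [1,3,5]=1  [2,4,7]=1  [3,5,6]=3  [3,5,7]=3  [4,5,7]=3  [4,6,7]=3  [5,6,7]=6
  size 4 → [0,3,5,6]=6  [0,4,6,7]=6  [0,5,6,7]=12  [1,3,5,6]=4  [1,3,5,7]=4  [2,4,5,7]=4  [2,4,6,7]=4  [3,4,5,7]=6  [3,5,6,7]=12  [4,5,6,7]=12
  size 5 → [0,1,3,5,6]=10  [0,2,4,6,7]=10  [0,3,5,6,7]=30  [0,4,5,6,7]=30  [1,3,4,5,7]=10  [1,3,5,6,7]=20  [2,3,4,5,7]=10  [2,4,5,6,7]=20  [3,4,5,6,7]=30
  size 6 → [0,1,3,5,6,7]=60  [0,2,4,5,6,7]=60  [0,3,4,5,6,7]=90  [1,2,3,4,5,7]=20  [1,3,4,5,6,7]=60  [2,3,4,5,6,7]=60
  first=0(x) contributes 140
  first=1(a) contributes 210
  first=2(z) contributes 210
|[w]| = 560

560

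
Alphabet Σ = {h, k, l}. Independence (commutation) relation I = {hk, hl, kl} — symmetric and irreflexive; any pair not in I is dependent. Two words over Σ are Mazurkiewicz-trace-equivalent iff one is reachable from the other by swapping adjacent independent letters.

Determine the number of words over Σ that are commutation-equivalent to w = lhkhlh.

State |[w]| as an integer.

60

piece 0:l — minimal
piece 1:h — minimal
piece 2:k — minimal
piece 3:h rests on {1:h}
piece 4:l rests on {0:l}
piece 5:h rests on {3:h}
minimal pieces: {0:l, 1:h, 2:k}
ways to finish when only these pieces remain (= sum over removing one remaining piece with nothing left below it):
  1 left: {2}→1  {4}→1  {5}→1
  2 left: {0,4}→1  {2,4}→2  {2,5}→2  {3,5}→1  {4,5}→2
  3 left: {0,2,4}→3  {0,4,5}→3  {1,3,5}→1  {2,3,5}→3  {2,4,5}→6  {3,4,5}→3
  4 left: {0,2,4,5}→12  {0,3,4,5}→6  {1,2,3,5}→4  {1,3,4,5}→4  {2,3,4,5}→12
  placing 0:l first → 20 extensions
  placing 1:h first → 30 extensions
  placing 2:k first → 10 extensions
total linear extensions = 60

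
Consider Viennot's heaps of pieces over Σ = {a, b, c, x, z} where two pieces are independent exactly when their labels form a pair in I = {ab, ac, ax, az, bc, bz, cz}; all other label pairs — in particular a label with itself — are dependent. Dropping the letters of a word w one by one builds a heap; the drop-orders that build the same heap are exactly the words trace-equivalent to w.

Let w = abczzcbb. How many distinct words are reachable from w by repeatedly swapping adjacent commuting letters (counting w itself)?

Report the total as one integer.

piece 0:a — minimal
piece 1:b — minimal
piece 2:c — minimal
piece 3:z — minimal
piece 4:z rests on {3:z}
piece 5:c rests on {2:c}
piece 6:b rests on {1:b}
piece 7:b rests on {6:b}
minimal pieces: {0:a, 1:b, 2:c, 3:z}
ways to finish when only these pieces remain (= sum over removing one remaining piece with nothing left below it):
  1 left: {0}→1  {4}→1  {5}→1  {7}→1
  2 left: {0,4}→2  {0,5}→2  {0,7}→2  {2,5}→1  {3,4}→1  {4,5}→2  {4,7}→2  {5,7}→2  {6,7}→1
  3 left: {0,2,5}→3  {0,3,4}→3  {0,4,5}→6  {0,4,7}→6  {0,5,7}→6  {0,6,7}→3  {1,6,7}→1  {2,4,5}→3  {2,5,7}→3  {3,4,5}→3  {3,4,7}→3  {4,5,7}→6  {4,6,7}→3  {5,6,7}→3
  4 left: {0,1,6,7}→4  {0,2,4,5}→12  {0,2,5,7}→12  {0,3,4,5}→12  {0,3,4,7}→12  {0,4,5,7}→24  {0,4,6,7}→12  {0,5,6,7}→12  {1,4,6,7}→4  {1,5,6,7}→4  {2,3,4,5}→6  {2,4,5,7}→12  {2,5,6,7}→6  {3,4,5,7}→12  {3,4,6,7}→6  {4,5,6,7}→12
  5 left: {0,1,4,6,7}→20  {0,1,5,6,7}→20  {0,2,3,4,5}→30  {0,2,4,5,7}→60  {0,2,5,6,7}→30  {0,3,4,5,7}→60  {0,3,4,6,7}→30  {0,4,5,6,7}→60  {1,2,5,6,7}→10  {1,3,4,6,7}→10  {1,4,5,6,7}→20  {2,3,4,5,7}→30  {2,4,5,6,7}→30  {3,4,5,6,7}→30
  6 left: {0,1,2,5,6,7}→60  {0,1,3,4,6,7}→60  {0,1,4,5,6,7}→120  {0,2,3,4,5,7}→180  {0,2,4,5,6,7}→180  {0,3,4,5,6,7}→180  {1,2,4,5,6,7}→60  {1,3,4,5,6,7}→60  {2,3,4,5,6,7}→90
  placing 0:a first → 210 extensions
  placing 1:b first → 630 extensions
  placing 2:c first → 420 extensions
  placing 3:z first → 420 extensions
total linear extensions = 1680

1680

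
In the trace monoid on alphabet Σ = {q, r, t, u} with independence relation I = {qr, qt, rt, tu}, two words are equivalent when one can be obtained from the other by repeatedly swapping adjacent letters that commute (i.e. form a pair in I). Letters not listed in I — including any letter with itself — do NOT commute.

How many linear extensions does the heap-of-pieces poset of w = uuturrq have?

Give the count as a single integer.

piece 0:u — minimal
piece 1:u rests on {0:u}
piece 2:t — minimal
piece 3:u rests on {1:u}
piece 4:r rests on {3:u}
piece 5:r rests on {4:r}
piece 6:q rests on {3:u}
minimal pieces: {0:u, 2:t}
ways to finish when only these pieces remain (= sum over removing one remaining piece with nothing left below it):
  1 left: {2}→1  {5}→1  {6}→1
  2 left: {2,5}→2  {2,6}→2  {4,5}→1  {5,6}→2
  3 left: {2,4,5}→3  {2,5,6}→6  {4,5,6}→3
  4 left: {2,4,5,6}→12  {3,4,5,6}→3
  5 left: {1,3,4,5,6}→3  {2,3,4,5,6}→15
  placing 0:u first → 18 extensions
  placing 2:t first → 3 extensions
total linear extensions = 21

21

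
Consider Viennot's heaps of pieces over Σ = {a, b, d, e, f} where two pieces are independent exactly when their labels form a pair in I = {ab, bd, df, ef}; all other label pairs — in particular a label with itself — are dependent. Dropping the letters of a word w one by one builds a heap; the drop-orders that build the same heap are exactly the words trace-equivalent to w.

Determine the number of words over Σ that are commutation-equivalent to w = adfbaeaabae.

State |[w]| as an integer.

0(a) covers ∅
1(d) covers 0:a
2(f) covers 0:a
3(b) covers 2:f
4(a) covers 1:d, 2:f
5(e) covers 3:b, 4:a
6(a) covers 5:e
7(a) covers 6:a
8(b) covers 5:e
9(a) covers 7:a
10(e) covers 8:b, 9:a
floor of heap: 0:a
completions by unplaced set U, small U first (add the entries for U minus each lowest piece of U):
  |U|=1: {10}:1
  |U|=2: {8,10}:1  {9,10}:1
  |U|=3: {7,9,10}:1  {8,9,10}:2
  |U|=4: {6,7,9,10}:1  {7,8,9,10}:3
  |U|=5: {6,7,8,9,10}:4
  |U|=6: {5,6,7,8,9,10}:4
  |U|=7: {3,5,6,7,8,9,10}:4  {4,5,6,7,8,9,10}:4
  |U|=8: {1,4,5,6,7,8,9,10}:4  {3,4,5,6,7,8,9,10}:8
  |U|=9: {1,3,4,5,6,7,8,9,10}:12  {2,3,4,5,6,7,8,9,10}:8
  start at 0(a): 20

20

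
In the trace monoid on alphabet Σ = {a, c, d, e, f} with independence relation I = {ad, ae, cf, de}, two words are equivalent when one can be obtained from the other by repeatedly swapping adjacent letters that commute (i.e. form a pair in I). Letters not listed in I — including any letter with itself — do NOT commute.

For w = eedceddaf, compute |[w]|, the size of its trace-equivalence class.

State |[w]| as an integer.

36

0(e) covers ∅
1(e) covers 0:e
2(d) covers ∅
3(c) covers 1:e, 2:d
4(e) covers 3:c
5(d) covers 3:c
6(d) covers 5:d
7(a) covers 3:c
8(f) covers 4:e, 6:d, 7:a
floor of heap: 0:e, 2:d
completions by unplaced set U, small U first (add the entries for U minus each lowest piece of U):
  |U|=1: {8}:1
  |U|=2: {4,8}:1  {6,8}:1  {7,8}:1
  |U|=3: {4,6,8}:2  {4,7,8}:2  {5,6,8}:1  {6,7,8}:2
  |U|=4: {4,5,6,8}:3  {4,6,7,8}:6  {5,6,7,8}:3
  |U|=5: {4,5,6,7,8}:12
  |U|=6: {3,4,5,6,7,8}:12
  |U|=7: {1,3,4,5,6,7,8}:12  {2,3,4,5,6,7,8}:12
  start at 0(e): 24
  start at 2(d): 12
sum over floor = 36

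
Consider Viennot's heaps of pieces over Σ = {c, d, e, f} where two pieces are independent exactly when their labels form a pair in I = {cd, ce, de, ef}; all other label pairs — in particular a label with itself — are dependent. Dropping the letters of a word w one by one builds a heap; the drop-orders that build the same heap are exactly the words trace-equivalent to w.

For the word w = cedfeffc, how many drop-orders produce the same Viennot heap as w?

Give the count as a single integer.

56

drop 0:c onto floor
drop 1:e onto floor
drop 2:d onto floor
drop 3:f onto {0:c, 2:d}
drop 4:e onto {1:e}
drop 5:f onto {3:f}
drop 6:f onto {5:f}
drop 7:c onto {6:f}
ground layer = {0:c, 1:e, 2:d}
drop-orders for the pieces not yet dropped (sum over which currently-grounded one goes next):
  1 to go: {4} 1  {7} 1
  2 to go: {1,4} 1  {4,7} 2  {6,7} 1
  3 to go: {1,4,7} 3  {4,6,7} 3  {5,6,7} 1
  4 to go: {1,4,6,7} 6  {3,5,6,7} 1  {4,5,6,7} 4
  5 to go: {0,3,5,6,7} 1  {1,4,5,6,7} 10  {2,3,5,6,7} 1  {3,4,5,6,7} 5
  6 to go: {0,2,3,5,6,7} 2  {0,3,4,5,6,7} 6  {1,3,4,5,6,7} 15  {2,3,4,5,6,7} 6
  if 0:c drops first: 21 orders
  if 1:e drops first: 14 orders
  if 2:d drops first: 21 orders
heap linearizations: 56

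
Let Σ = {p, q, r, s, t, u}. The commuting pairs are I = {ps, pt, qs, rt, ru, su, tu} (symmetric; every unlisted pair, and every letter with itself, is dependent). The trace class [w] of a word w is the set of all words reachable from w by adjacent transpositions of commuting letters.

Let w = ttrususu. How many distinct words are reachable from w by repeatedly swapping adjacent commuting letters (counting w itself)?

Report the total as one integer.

168

drop 0:t onto floor
drop 1:t onto {0:t}
drop 2:r onto floor
drop 3:u onto floor
drop 4:s onto {1:t, 2:r}
drop 5:u onto {3:u}
drop 6:s onto {4:s}
drop 7:u onto {5:u}
ground layer = {0:t, 2:r, 3:u}
drop-orders for the pieces not yet dropped (sum over which currently-grounded one goes next):
  1 to go: {6} 1  {7} 1
  2 to go: {4,6} 1  {5,7} 1  {6,7} 2
  3 to go: {1,4,6} 1  {2,4,6} 1  {3,5,7} 1  {4,6,7} 3  {5,6,7} 3
  4 to go: {0,1,4,6} 1  {1,2,4,6} 2  {1,4,6,7} 4  {2,4,6,7} 4  {3,5,6,7} 4  {4,5,6,7} 6
  5 to go: {0,1,2,4,6} 3  {0,1,4,6,7} 5  {1,2,4,6,7} 10  {1,4,5,6,7} 10  {2,4,5,6,7} 10  {3,4,5,6,7} 10
  6 to go: {0,1,2,4,6,7} 18  {0,1,4,5,6,7} 15  {1,2,4,5,6,7} 30  {1,3,4,5,6,7} 20  {2,3,4,5,6,7} 20
  if 0:t drops first: 70 orders
  if 2:r drops first: 35 orders
  if 3:u drops first: 63 orders
heap linearizations: 168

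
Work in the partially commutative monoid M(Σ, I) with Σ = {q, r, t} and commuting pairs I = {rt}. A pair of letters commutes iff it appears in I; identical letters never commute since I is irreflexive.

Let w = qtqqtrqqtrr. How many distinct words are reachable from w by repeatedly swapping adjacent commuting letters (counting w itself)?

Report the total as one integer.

6

drop 0:q onto floor
drop 1:t onto {0:q}
drop 2:q onto {1:t}
drop 3:q onto {2:q}
drop 4:t onto {3:q}
drop 5:r onto {3:q}
drop 6:q onto {4:t, 5:r}
drop 7:q onto {6:q}
drop 8:t onto {7:q}
drop 9:r onto {7:q}
drop 10:r onto {9:r}
ground layer = {0:q}
drop-orders for the pieces not yet dropped (sum over which currently-grounded one goes next):
  1 to go: {8} 1  {10} 1
  2 to go: {8,10} 2  {9,10} 1
  3 to go: {8,9,10} 3
  4 to go: {7,8,9,10} 3
  5 to go: {6,7,8,9,10} 3
  6 to go: {4,6,7,8,9,10} 3  {5,6,7,8,9,10} 3
  7 to go: {4,5,6,7,8,9,10} 6
  8 to go: {3,4,5,6,7,8,9,10} 6
  9 to go: {2,3,4,5,6,7,8,9,10} 6
  if 0:q drops first: 6 orders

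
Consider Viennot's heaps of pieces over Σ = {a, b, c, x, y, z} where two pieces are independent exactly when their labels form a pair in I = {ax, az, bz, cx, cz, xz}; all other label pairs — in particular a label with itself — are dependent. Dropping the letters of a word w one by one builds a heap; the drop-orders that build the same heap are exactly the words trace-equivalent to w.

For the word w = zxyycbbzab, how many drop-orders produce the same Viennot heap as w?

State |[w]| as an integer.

12

drop 0:z onto floor
drop 1:x onto floor
drop 2:y onto {0:z, 1:x}
drop 3:y onto {2:y}
drop 4:c onto {3:y}
drop 5:b onto {4:c}
drop 6:b onto {5:b}
drop 7:z onto {3:y}
drop 8:a onto {6:b}
drop 9:b onto {8:a}
ground layer = {0:z, 1:x}
drop-orders for the pieces not yet dropped (sum over which currently-grounded one goes next):
  1 to go: {7} 1  {9} 1
  2 to go: {7,9} 2  {8,9} 1
  3 to go: {6,8,9} 1  {7,8,9} 3
  4 to go: {5,6,8,9} 1  {6,7,8,9} 4
  5 to go: {4,5,6,8,9} 1  {5,6,7,8,9} 5
  6 to go: {4,5,6,7,8,9} 6
  7 to go: {3,4,5,6,7,8,9} 6
  8 to go: {2,3,4,5,6,7,8,9} 6
  if 0:z drops first: 6 orders
  if 1:x drops first: 6 orders
heap linearizations: 12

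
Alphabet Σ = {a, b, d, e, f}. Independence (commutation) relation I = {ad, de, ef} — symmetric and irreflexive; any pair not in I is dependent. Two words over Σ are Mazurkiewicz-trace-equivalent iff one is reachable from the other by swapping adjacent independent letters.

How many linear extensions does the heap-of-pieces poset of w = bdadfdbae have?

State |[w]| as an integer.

drop 0:b onto floor
drop 1:d onto {0:b}
drop 2:a onto {0:b}
drop 3:d onto {1:d}
drop 4:f onto {2:a, 3:d}
drop 5:d onto {4:f}
drop 6:b onto {5:d}
drop 7:a onto {6:b}
drop 8:e onto {7:a}
ground layer = {0:b}
drop-orders for the pieces not yet dropped (sum over which currently-grounded one goes next):
  1 to go: {8} 1
  2 to go: {7,8} 1
  3 to go: {6,7,8} 1
  4 to go: {5,6,7,8} 1
  5 to go: {4,5,6,7,8} 1
  6 to go: {2,4,5,6,7,8} 1  {3,4,5,6,7,8} 1
  7 to go: {1,3,4,5,6,7,8} 1  {2,3,4,5,6,7,8} 2
  if 0:b drops first: 3 orders

3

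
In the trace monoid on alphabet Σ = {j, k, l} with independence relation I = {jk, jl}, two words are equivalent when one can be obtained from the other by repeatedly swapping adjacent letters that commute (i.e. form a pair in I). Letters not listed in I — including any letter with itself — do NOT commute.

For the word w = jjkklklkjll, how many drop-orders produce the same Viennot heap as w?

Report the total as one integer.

piece 0:j — minimal
piece 1:j rests on {0:j}
piece 2:k — minimal
piece 3:k rests on {2:k}
piece 4:l rests on {3:k}
piece 5:k rests on {4:l}
piece 6:l rests on {5:k}
piece 7:k rests on {6:l}
piece 8:j rests on {1:j}
piece 9:l rests on {7:k}
piece 10:l rests on {9:l}
minimal pieces: {0:j, 2:k}
ways to finish when only these pieces remain (= sum over removing one remaining piece with nothing left below it):
  1 left: {8}→1  {10}→1
  2 left: {1,8}→1  {8,10}→2  {9,10}→1
  3 left: {0,1,8}→1  {1,8,10}→3  {7,9,10}→1  {8,9,10}→3
  4 left: {0,1,8,10}→4  {1,8,9,10}→6  {6,7,9,10}→1  {7,8,9,10}→4
  5 left: {0,1,8,9,10}→10  {1,7,8,9,10}→10  {5,6,7,9,10}→1  {6,7,8,9,10}→5
  6 left: {0,1,7,8,9,10}→20  {1,6,7,8,9,10}→15  {4,5,6,7,9,10}→1  {5,6,7,8,9,10}→6
  7 left: {0,1,6,7,8,9,10}→35  {1,5,6,7,8,9,10}→21  {3,4,5,6,7,9,10}→1  {4,5,6,7,8,9,10}→7
  8 left: {0,1,5,6,7,8,9,10}→56  {1,4,5,6,7,8,9,10}→28  {2,3,4,5,6,7,9,10}→1  {3,4,5,6,7,8,9,10}→8
  9 left: {0,1,4,5,6,7,8,9,10}→84  {1,3,4,5,6,7,8,9,10}→36  {2,3,4,5,6,7,8,9,10}→9
  placing 0:j first → 45 extensions
  placing 2:k first → 120 extensions
total linear extensions = 165

165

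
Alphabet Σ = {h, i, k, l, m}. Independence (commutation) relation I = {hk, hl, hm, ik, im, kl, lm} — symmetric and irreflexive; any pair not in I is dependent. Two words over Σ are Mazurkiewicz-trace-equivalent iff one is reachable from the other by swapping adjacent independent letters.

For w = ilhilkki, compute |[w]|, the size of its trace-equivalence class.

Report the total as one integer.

56

#0=i has no predecessor
#1=l depends on [0:i]
#2=h depends on [0:i]
#3=i depends on [1:l, 2:h]
#4=l depends on [3:i]
#5=k has no predecessor
#6=k depends on [5:k]
#7=i depends on [4:l]
sources: [0:i, 5:k]
N(rest) = Σ N(rest − s) over sources s of rest; N(one piece) = 1:
  size 1 → [6]=1  [7]=1
  size 2 → [4,7]=1  [5,6]=1  [6,7]=2
  size 3 → [3,4,7]=1  [4,6,7]=3  [5,6,7]=3
  size 4 → [1,3,4,7]=1  [2,3,4,7]=1  [3,4,6,7]=4  [4,5,6,7]=6
  size 5 → [1,2,3,4,7]=2  [1,3,4,6,7]=5  [2,3,4,6,7]=5  [3,4,5,6,7]=10
  size 6 → [0,1,2,3,4,7]=2  [1,2,3,4,6,7]=12  [1,3,4,5,6,7]=15  [2,3,4,5,6,7]=15
  first=0(i) contributes 42
  first=5(k) contributes 14
|[w]| = 56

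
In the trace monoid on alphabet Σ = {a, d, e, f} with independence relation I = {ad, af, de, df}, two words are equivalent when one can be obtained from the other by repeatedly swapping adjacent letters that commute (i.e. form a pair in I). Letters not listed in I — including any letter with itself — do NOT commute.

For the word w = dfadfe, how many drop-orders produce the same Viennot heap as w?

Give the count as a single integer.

45

drop 0:d onto floor
drop 1:f onto floor
drop 2:a onto floor
drop 3:d onto {0:d}
drop 4:f onto {1:f}
drop 5:e onto {2:a, 4:f}
ground layer = {0:d, 1:f, 2:a}
drop-orders for the pieces not yet dropped (sum over which currently-grounded one goes next):
  1 to go: {3} 1  {5} 1
  2 to go: {0,3} 1  {2,5} 1  {3,5} 2  {4,5} 1
  3 to go: {0,3,5} 3  {1,4,5} 1  {2,3,5} 3  {2,4,5} 2  {3,4,5} 3
  4 to go: {0,2,3,5} 6  {0,3,4,5} 6  {1,2,4,5} 3  {1,3,4,5} 4  {2,3,4,5} 8
  if 0:d drops first: 15 orders
  if 1:f drops first: 20 orders
  if 2:a drops first: 10 orders
heap linearizations: 45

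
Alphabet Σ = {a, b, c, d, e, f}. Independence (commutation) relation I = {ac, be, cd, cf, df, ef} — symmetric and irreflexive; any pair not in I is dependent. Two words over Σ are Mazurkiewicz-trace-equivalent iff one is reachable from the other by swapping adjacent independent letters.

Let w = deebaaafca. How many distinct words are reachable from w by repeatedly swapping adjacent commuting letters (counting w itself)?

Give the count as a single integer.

0(d) covers ∅
1(e) covers 0:d
2(e) covers 1:e
3(b) covers 0:d
4(a) covers 2:e, 3:b
5(a) covers 4:a
6(a) covers 5:a
7(f) covers 6:a
8(c) covers 2:e, 3:b
9(a) covers 7:f
floor of heap: 0:d
completions by unplaced set U, small U first (add the entries for U minus each lowest piece of U):
  |U|=1: {8}:1  {9}:1
  |U|=2: {7,9}:1  {8,9}:2
  |U|=3: {6,7,9}:1  {7,8,9}:3
  |U|=4: {5,6,7,9}:1  {6,7,8,9}:4
  |U|=5: {4,5,6,7,9}:1  {5,6,7,8,9}:5
  |U|=6: {4,5,6,7,8,9}:6
  |U|=7: {2,4,5,6,7,8,9}:6  {3,4,5,6,7,8,9}:6
  |U|=8: {1,2,4,5,6,7,8,9}:6  {2,3,4,5,6,7,8,9}:12
  start at 0(d): 18

18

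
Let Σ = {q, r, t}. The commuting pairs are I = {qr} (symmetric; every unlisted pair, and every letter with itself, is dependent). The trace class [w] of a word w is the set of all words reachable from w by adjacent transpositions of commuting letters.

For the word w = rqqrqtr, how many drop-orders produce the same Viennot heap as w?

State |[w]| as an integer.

10

piece 0:r — minimal
piece 1:q — minimal
piece 2:q rests on {1:q}
piece 3:r rests on {0:r}
piece 4:q rests on {2:q}
piece 5:t rests on {3:r, 4:q}
piece 6:r rests on {5:t}
minimal pieces: {0:r, 1:q}
ways to finish when only these pieces remain (= sum over removing one remaining piece with nothing left below it):
  1 left: {6}→1
  2 left: {5,6}→1
  3 left: {3,5,6}→1  {4,5,6}→1
  4 left: {0,3,5,6}→1  {2,4,5,6}→1  {3,4,5,6}→2
  5 left: {0,3,4,5,6}→3  {1,2,4,5,6}→1  {2,3,4,5,6}→3
  placing 0:r first → 4 extensions
  placing 1:q first → 6 extensions
total linear extensions = 10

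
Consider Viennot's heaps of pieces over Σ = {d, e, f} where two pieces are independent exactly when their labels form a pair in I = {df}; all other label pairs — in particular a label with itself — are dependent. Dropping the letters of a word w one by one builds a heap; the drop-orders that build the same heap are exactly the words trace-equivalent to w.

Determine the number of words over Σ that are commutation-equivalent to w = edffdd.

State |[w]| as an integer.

10

0(e) covers ∅
1(d) covers 0:e
2(f) covers 0:e
3(f) covers 2:f
4(d) covers 1:d
5(d) covers 4:d
floor of heap: 0:e
completions by unplaced set U, small U first (add the entries for U minus each lowest piece of U):
  |U|=1: {3}:1  {5}:1
  |U|=2: {2,3}:1  {3,5}:2  {4,5}:1
  |U|=3: {1,4,5}:1  {2,3,5}:3  {3,4,5}:3
  |U|=4: {1,3,4,5}:4  {2,3,4,5}:6
  start at 0(e): 10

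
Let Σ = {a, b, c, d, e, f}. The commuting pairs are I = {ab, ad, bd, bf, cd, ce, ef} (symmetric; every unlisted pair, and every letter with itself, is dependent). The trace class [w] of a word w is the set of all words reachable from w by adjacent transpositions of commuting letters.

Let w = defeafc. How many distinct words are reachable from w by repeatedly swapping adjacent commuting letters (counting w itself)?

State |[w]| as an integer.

#0=d has no predecessor
#1=e depends on [0:d]
#2=f depends on [0:d]
#3=e depends on [1:e]
#4=a depends on [2:f, 3:e]
#5=f depends on [4:a]
#6=c depends on [5:f]
sources: [0:d]
N(rest) = Σ N(rest − s) over sources s of rest; N(one piece) = 1:
  size 1 → [6]=1
  size 2 → [5,6]=1
  size 3 → [4,5,6]=1
  size 4 → [2,4,5,6]=1  [3,4,5,6]=1
  size 5 → [1,3,4,5,6]=1  [2,3,4,5,6]=2
  first=0(d) contributes 3

3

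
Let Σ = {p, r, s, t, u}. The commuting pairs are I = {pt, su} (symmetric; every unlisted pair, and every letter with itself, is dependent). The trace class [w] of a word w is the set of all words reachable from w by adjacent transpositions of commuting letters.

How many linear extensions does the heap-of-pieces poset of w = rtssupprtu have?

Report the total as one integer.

3

#0=r has no predecessor
#1=t depends on [0:r]
#2=s depends on [1:t]
#3=s depends on [2:s]
#4=u depends on [1:t]
#5=p depends on [3:s, 4:u]
#6=p depends on [5:p]
#7=r depends on [6:p]
#8=t depends on [7:r]
#9=u depends on [8:t]
sources: [0:r]
N(rest) = Σ N(rest − s) over sources s of rest; N(one piece) = 1:
  size 1 → [9]=1
  size 2 → [8,9]=1
  size 3 → [7,8,9]=1
  size 4 → [6,7,8,9]=1
  size 5 → [5,6,7,8,9]=1
  size 6 → [3,5,6,7,8,9]=1  [4,5,6,7,8,9]=1
  size 7 → [2,3,5,6,7,8,9]=1  [3,4,5,6,7,8,9]=2
  size 8 → [2,3,4,5,6,7,8,9]=3
  first=0(r) contributes 3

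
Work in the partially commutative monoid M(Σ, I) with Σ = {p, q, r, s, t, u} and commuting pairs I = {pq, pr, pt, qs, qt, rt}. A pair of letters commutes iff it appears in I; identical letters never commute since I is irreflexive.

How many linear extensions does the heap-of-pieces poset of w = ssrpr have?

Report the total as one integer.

piece 0:s — minimal
piece 1:s rests on {0:s}
piece 2:r rests on {1:s}
piece 3:p rests on {1:s}
piece 4:r rests on {2:r}
minimal pieces: {0:s}
ways to finish when only these pieces remain (= sum over removing one remaining piece with nothing left below it):
  1 left: {3}→1  {4}→1
  2 left: {2,4}→1  {3,4}→2
  3 left: {2,3,4}→3
  placing 0:s first → 3 extensions

3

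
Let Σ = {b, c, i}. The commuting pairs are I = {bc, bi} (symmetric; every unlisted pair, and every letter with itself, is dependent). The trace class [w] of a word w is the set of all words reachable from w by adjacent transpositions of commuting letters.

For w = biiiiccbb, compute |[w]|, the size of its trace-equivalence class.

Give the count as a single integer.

piece 0:b — minimal
piece 1:i — minimal
piece 2:i rests on {1:i}
piece 3:i rests on {2:i}
piece 4:i rests on {3:i}
piece 5:c rests on {4:i}
piece 6:c rests on {5:c}
piece 7:b rests on {0:b}
piece 8:b rests on {7:b}
minimal pieces: {0:b, 1:i}
ways to finish when only these pieces remain (= sum over removing one remaining piece with nothing left below it):
  1 left: {6}→1  {8}→1
  2 left: {5,6}→1  {6,8}→2  {7,8}→1
  3 left: {0,7,8}→1  {4,5,6}→1  {5,6,8}→3  {6,7,8}→3
  4 left: {0,6,7,8}→4  {3,4,5,6}→1  {4,5,6,8}→4  {5,6,7,8}→6
  5 left: {0,5,6,7,8}→10  {2,3,4,5,6}→1  {3,4,5,6,8}→5  {4,5,6,7,8}→10
  6 left: {0,4,5,6,7,8}→20  {1,2,3,4,5,6}→1  {2,3,4,5,6,8}→6  {3,4,5,6,7,8}→15
  7 left: {0,3,4,5,6,7,8}→35  {1,2,3,4,5,6,8}→7  {2,3,4,5,6,7,8}→21
  placing 0:b first → 28 extensions
  placing 1:i first → 56 extensions
total linear extensions = 84

84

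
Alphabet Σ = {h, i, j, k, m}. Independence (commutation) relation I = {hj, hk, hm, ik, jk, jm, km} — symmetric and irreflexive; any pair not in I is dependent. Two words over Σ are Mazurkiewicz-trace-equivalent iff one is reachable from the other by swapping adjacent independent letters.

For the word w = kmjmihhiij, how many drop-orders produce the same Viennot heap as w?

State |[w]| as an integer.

30

piece 0:k — minimal
piece 1:m — minimal
piece 2:j — minimal
piece 3:m rests on {1:m}
piece 4:i rests on {2:j, 3:m}
piece 5:h rests on {4:i}
piece 6:h rests on {5:h}
piece 7:i rests on {6:h}
piece 8:i rests on {7:i}
piece 9:j rests on {8:i}
minimal pieces: {0:k, 1:m, 2:j}
ways to finish when only these pieces remain (= sum over removing one remaining piece with nothing left below it):
  1 left: {0}→1  {9}→1
  2 left: {0,9}→2  {8,9}→1
  3 left: {0,8,9}→3  {7,8,9}→1
  4 left: {0,7,8,9}→4  {6,7,8,9}→1
  5 left: {0,6,7,8,9}→5  {5,6,7,8,9}→1
  6 left: {0,5,6,7,8,9}→6  {4,5,6,7,8,9}→1
  7 left: {0,4,5,6,7,8,9}→7  {2,4,5,6,7,8,9}→1  {3,4,5,6,7,8,9}→1
  8 left: {0,2,4,5,6,7,8,9}→8  {0,3,4,5,6,7,8,9}→8  {1,3,4,5,6,7,8,9}→1  {2,3,4,5,6,7,8,9}→2
  placing 0:k first → 3 extensions
  placing 1:m first → 18 extensions
  placing 2:j first → 9 extensions
total linear extensions = 30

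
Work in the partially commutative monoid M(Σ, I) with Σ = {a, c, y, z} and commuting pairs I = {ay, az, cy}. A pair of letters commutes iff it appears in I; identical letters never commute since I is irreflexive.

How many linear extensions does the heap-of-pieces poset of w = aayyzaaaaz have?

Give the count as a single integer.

piece 0:a — minimal
piece 1:a rests on {0:a}
piece 2:y — minimal
piece 3:y rests on {2:y}
piece 4:z rests on {3:y}
piece 5:a rests on {1:a}
piece 6:a rests on {5:a}
piece 7:a rests on {6:a}
piece 8:a rests on {7:a}
piece 9:z rests on {4:z}
minimal pieces: {0:a, 2:y}
ways to finish when only these pieces remain (= sum over removing one remaining piece with nothing left below it):
  1 left: {8}→1  {9}→1
  2 left: {4,9}→1  {7,8}→1  {8,9}→2
  3 left: {3,4,9}→1  {4,8,9}→3  {6,7,8}→1  {7,8,9}→3
  4 left: {2,3,4,9}→1  {3,4,8,9}→4  {4,7,8,9}→6  {5,6,7,8}→1  {6,7,8,9}→4
  5 left: {1,5,6,7,8}→1  {2,3,4,8,9}→5  {3,4,7,8,9}→10  {4,6,7,8,9}→10  {5,6,7,8,9}→5
  6 left: {0,1,5,6,7,8}→1  {1,5,6,7,8,9}→6  {2,3,4,7,8,9}→15  {3,4,6,7,8,9}→20  {4,5,6,7,8,9}→15
  7 left: {0,1,5,6,7,8,9}→7  {1,4,5,6,7,8,9}→21  {2,3,4,6,7,8,9}→35  {3,4,5,6,7,8,9}→35
  8 left: {0,1,4,5,6,7,8,9}→28  {1,3,4,5,6,7,8,9}→56  {2,3,4,5,6,7,8,9}→70
  placing 0:a first → 126 extensions
  placing 2:y first → 84 extensions
total linear extensions = 210

210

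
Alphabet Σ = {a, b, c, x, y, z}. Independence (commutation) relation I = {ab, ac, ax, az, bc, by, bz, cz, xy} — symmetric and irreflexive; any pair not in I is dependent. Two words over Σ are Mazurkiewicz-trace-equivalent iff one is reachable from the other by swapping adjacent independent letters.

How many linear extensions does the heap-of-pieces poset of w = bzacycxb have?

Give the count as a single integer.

36

0(b) covers ∅
1(z) covers ∅
2(a) covers ∅
3(c) covers ∅
4(y) covers 1:z, 2:a, 3:c
5(c) covers 4:y
6(x) covers 0:b, 5:c
7(b) covers 6:x
floor of heap: 0:b, 1:z, 2:a, 3:c
completions by unplaced set U, small U first (add the entries for U minus each lowest piece of U):
  |U|=1: {7}:1
  |U|=2: {6,7}:1
  |U|=3: {0,6,7}:1  {5,6,7}:1
  |U|=4: {0,5,6,7}:2  {4,5,6,7}:1
  |U|=5: {0,4,5,6,7}:3  {1,4,5,6,7}:1  {2,4,5,6,7}:1  {3,4,5,6,7}:1
  |U|=6: {0,1,4,5,6,7}:4  {0,2,4,5,6,7}:4  {0,3,4,5,6,7}:4  {1,2,4,5,6,7}:2  {1,3,4,5,6,7}:2  {2,3,4,5,6,7}:2
  start at 0(b): 6
  start at 1(z): 10
  start at 2(a): 10
  start at 3(c): 10
sum over floor = 36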